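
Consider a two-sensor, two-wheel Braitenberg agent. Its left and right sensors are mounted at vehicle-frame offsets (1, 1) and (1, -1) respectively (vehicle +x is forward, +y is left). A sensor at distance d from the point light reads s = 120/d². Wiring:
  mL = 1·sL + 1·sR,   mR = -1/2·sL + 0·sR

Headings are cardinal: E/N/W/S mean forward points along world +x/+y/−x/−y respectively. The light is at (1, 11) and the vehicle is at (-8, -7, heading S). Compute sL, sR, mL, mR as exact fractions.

24/85 120/461 21264/39185 -12/85

left sensor world pos  = (-7, -8); dL² = 425
right sensor world pos = (-9, -8); dR² = 461
sL = 120/425 = 24/85
sR = 120/461 = 120/461
mL = 1·sL + 1·sR = 21264/39185
mR = -1/2·sL + 0·sR = -12/85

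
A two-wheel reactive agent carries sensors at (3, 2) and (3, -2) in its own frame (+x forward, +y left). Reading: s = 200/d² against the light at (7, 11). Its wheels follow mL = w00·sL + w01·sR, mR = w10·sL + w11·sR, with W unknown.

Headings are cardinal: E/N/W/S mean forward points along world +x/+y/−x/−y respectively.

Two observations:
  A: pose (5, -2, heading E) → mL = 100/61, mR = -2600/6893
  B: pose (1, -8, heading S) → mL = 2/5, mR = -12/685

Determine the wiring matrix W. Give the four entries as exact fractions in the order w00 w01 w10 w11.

obs A: pose=(5,-2,E) → sL=100/61, sR=100/113, mL=100/61, mR=-2600/6893
obs B: pose=(1,-8,S) → sL=2/5, sR=50/137, mL=2/5, mR=-12/685
sensor matrix S = [[100/61, 100/113], [2/5, 50/137]]; det S = 230720/944341
solve [mL_A; mL_B] = S·[w00; w01] and [mR_A; mR_B] = S·[w10; w11]:
  w00 = 1, w01 = 0, w10 = -1/2, w11 = 1/2

1 0 -1/2 1/2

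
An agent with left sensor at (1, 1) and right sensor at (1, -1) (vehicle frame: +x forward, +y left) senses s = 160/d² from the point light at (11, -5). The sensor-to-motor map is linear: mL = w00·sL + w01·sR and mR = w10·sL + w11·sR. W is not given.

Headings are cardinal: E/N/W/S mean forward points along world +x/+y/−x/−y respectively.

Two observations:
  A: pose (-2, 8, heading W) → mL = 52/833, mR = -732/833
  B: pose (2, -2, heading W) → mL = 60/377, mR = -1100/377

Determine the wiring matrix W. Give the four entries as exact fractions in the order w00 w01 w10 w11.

1 -1 -1 -1

obs A: pose=(-2,8,W) → sL=8/17, sR=20/49, mL=52/833, mR=-732/833
obs B: pose=(2,-2,W) → sL=20/13, sR=40/29, mL=60/377, mR=-1100/377
sensor matrix S = [[8/17, 20/49], [20/13, 40/29]]; det S = 6640/314041
solve [mL_A; mL_B] = S·[w00; w01] and [mR_A; mR_B] = S·[w10; w11]:
  w00 = 1, w01 = -1, w10 = -1, w11 = -1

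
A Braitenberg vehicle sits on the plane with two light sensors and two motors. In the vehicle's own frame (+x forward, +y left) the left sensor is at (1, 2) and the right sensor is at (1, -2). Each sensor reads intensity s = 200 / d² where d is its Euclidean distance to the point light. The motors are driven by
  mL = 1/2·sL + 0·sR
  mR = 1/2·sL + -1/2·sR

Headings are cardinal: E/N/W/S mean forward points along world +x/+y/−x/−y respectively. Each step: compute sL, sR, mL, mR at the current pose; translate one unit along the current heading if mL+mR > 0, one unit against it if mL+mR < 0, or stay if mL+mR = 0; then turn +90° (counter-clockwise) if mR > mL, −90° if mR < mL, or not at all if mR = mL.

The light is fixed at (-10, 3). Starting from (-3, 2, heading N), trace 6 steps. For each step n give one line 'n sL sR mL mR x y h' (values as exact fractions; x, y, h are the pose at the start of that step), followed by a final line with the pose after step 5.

0 8 200/81 4 224/81 -3 2 N
1 50/17 50/17 25/17 0 -3 3 E
2 200/101 200/37 100/101 -6400/3737 -2 3 S
3 4 100/29 2 8/29 -2 4 W
4 200/29 40/17 100/29 1120/493 -3 4 N
5 5/2 25/8 5/4 -5/16 -3 5 E
final -2 5 S

n=0: pose=(-3,2,N); sL=8, sR=200/81; mL=4, mR=224/81; mL+mR=548/81 → advance +1; mR−mL=-100/81 → turn -1·90°
n=1: pose=(-3,3,E); sL=50/17, sR=50/17; mL=25/17, mR=0; mL+mR=25/17 → advance +1; mR−mL=-25/17 → turn -1·90°
n=2: pose=(-2,3,S); sL=200/101, sR=200/37; mL=100/101, mR=-6400/3737; mL+mR=-2700/3737 → advance -1; mR−mL=-100/37 → turn -1·90°
n=3: pose=(-2,4,W); sL=4, sR=100/29; mL=2, mR=8/29; mL+mR=66/29 → advance +1; mR−mL=-50/29 → turn -1·90°
n=4: pose=(-3,4,N); sL=200/29, sR=40/17; mL=100/29, mR=1120/493; mL+mR=2820/493 → advance +1; mR−mL=-20/17 → turn -1·90°
n=5: pose=(-3,5,E); sL=5/2, sR=25/8; mL=5/4, mR=-5/16; mL+mR=15/16 → advance +1; mR−mL=-25/16 → turn -1·90°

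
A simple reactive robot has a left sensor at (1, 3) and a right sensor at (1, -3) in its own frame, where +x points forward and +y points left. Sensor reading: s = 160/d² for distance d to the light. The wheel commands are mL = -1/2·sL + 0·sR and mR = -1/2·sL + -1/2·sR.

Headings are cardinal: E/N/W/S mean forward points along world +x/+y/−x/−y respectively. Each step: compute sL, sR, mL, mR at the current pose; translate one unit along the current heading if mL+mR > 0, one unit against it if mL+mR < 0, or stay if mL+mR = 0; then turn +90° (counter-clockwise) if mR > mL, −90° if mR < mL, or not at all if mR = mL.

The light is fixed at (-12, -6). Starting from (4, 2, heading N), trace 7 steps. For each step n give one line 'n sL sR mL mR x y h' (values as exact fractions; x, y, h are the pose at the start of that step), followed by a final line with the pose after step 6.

0 16/25 80/221 -8/25 -2768/5525 4 2 N
1 160/389 32/61 -80/389 -11104/23729 4 1 E
2 4/9 8/9 -2/9 -2/3 3 1 S
3 160/221 160/317 -80/221 -43040/70057 3 2 W
4 16/25 80/221 -8/25 -2768/5525 4 2 N
5 160/389 32/61 -80/389 -11104/23729 4 1 E
6 4/9 8/9 -2/9 -2/3 3 1 S
final 3 2 W

n=0: pose=(4,2,N); sL=16/25, sR=80/221; mL=-8/25, mR=-2768/5525; mL+mR=-4536/5525 → advance -1; mR−mL=-40/221 → turn -1·90°
n=1: pose=(4,1,E); sL=160/389, sR=32/61; mL=-80/389, mR=-11104/23729; mL+mR=-15984/23729 → advance -1; mR−mL=-16/61 → turn -1·90°
n=2: pose=(3,1,S); sL=4/9, sR=8/9; mL=-2/9, mR=-2/3; mL+mR=-8/9 → advance -1; mR−mL=-4/9 → turn -1·90°
n=3: pose=(3,2,W); sL=160/221, sR=160/317; mL=-80/221, mR=-43040/70057; mL+mR=-68400/70057 → advance -1; mR−mL=-80/317 → turn -1·90°
n=4: pose=(4,2,N); sL=16/25, sR=80/221; mL=-8/25, mR=-2768/5525; mL+mR=-4536/5525 → advance -1; mR−mL=-40/221 → turn -1·90°
n=5: pose=(4,1,E); sL=160/389, sR=32/61; mL=-80/389, mR=-11104/23729; mL+mR=-15984/23729 → advance -1; mR−mL=-16/61 → turn -1·90°
n=6: pose=(3,1,S); sL=4/9, sR=8/9; mL=-2/9, mR=-2/3; mL+mR=-8/9 → advance -1; mR−mL=-4/9 → turn -1·90°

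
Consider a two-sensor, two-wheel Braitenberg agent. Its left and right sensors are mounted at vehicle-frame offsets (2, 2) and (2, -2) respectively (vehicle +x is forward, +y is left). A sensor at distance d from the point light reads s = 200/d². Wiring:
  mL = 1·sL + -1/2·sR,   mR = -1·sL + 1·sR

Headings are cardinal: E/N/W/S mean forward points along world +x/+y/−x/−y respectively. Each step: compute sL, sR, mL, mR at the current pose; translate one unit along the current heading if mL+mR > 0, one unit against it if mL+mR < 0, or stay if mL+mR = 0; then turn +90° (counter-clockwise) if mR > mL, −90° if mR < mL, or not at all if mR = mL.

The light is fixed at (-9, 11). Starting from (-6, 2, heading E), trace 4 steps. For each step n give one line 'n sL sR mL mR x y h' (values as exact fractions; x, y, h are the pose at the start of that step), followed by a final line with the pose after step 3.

0 100/37 100/73 5450/2701 -3600/2701 -6 2 E
1 200/157 8/5 372/785 256/785 -5 2 S
2 50/37 50/17 -75/629 1000/629 -5 1 W
3 200/169 40/29 2420/4901 960/4901 -6 1 S
final -6 0 W

n=0: pose=(-6,2,E); sL=100/37, sR=100/73; mL=5450/2701, mR=-3600/2701; mL+mR=50/73 → advance +1; mR−mL=-9050/2701 → turn -1·90°
n=1: pose=(-5,2,S); sL=200/157, sR=8/5; mL=372/785, mR=256/785; mL+mR=4/5 → advance +1; mR−mL=-116/785 → turn -1·90°
n=2: pose=(-5,1,W); sL=50/37, sR=50/17; mL=-75/629, mR=1000/629; mL+mR=25/17 → advance +1; mR−mL=1075/629 → turn +1·90°
n=3: pose=(-6,1,S); sL=200/169, sR=40/29; mL=2420/4901, mR=960/4901; mL+mR=20/29 → advance +1; mR−mL=-1460/4901 → turn -1·90°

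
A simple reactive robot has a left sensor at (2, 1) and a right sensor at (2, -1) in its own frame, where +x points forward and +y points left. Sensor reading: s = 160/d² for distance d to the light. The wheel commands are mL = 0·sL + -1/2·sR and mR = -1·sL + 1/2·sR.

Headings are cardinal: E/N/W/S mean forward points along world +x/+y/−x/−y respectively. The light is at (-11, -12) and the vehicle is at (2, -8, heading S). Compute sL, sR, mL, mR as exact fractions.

4/5 40/37 -20/37 -48/185

left sensor world pos  = (3, -10); dL² = 200
right sensor world pos = (1, -10); dR² = 148
sL = 160/200 = 4/5
sR = 160/148 = 40/37
mL = 0·sL + -1/2·sR = -20/37
mR = -1·sL + 1/2·sR = -48/185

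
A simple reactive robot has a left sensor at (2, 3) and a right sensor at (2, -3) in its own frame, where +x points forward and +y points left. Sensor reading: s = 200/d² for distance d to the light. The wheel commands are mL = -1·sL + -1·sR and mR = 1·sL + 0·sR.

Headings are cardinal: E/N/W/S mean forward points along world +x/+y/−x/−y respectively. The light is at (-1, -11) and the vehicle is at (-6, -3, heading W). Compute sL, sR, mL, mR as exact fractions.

left sensor world pos  = (-8, -6); dL² = 74
right sensor world pos = (-8, 0); dR² = 170
sL = 200/74 = 100/37
sR = 200/170 = 20/17
mL = -1·sL + -1·sR = -2440/629
mR = 1·sL + 0·sR = 100/37

100/37 20/17 -2440/629 100/37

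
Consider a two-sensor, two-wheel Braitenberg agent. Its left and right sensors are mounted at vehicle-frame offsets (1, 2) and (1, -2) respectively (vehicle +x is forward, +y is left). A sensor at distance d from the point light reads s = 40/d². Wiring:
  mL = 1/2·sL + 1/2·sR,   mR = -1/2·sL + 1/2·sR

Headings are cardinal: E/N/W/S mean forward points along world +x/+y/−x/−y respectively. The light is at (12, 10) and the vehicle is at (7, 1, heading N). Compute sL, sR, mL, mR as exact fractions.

40/113 40/73 3720/8249 800/8249

left sensor world pos  = (5, 2); dL² = 113
right sensor world pos = (9, 2); dR² = 73
sL = 40/113 = 40/113
sR = 40/73 = 40/73
mL = 1/2·sL + 1/2·sR = 3720/8249
mR = -1/2·sL + 1/2·sR = 800/8249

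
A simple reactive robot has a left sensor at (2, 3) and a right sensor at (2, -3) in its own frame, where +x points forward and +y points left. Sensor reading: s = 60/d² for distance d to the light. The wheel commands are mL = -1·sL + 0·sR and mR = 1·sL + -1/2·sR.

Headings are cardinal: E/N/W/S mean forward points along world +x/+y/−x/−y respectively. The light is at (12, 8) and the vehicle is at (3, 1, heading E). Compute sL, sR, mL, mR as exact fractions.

left sensor world pos  = (5, 4); dL² = 65
right sensor world pos = (5, -2); dR² = 149
sL = 60/65 = 12/13
sR = 60/149 = 60/149
mL = -1·sL + 0·sR = -12/13
mR = 1·sL + -1/2·sR = 1398/1937

12/13 60/149 -12/13 1398/1937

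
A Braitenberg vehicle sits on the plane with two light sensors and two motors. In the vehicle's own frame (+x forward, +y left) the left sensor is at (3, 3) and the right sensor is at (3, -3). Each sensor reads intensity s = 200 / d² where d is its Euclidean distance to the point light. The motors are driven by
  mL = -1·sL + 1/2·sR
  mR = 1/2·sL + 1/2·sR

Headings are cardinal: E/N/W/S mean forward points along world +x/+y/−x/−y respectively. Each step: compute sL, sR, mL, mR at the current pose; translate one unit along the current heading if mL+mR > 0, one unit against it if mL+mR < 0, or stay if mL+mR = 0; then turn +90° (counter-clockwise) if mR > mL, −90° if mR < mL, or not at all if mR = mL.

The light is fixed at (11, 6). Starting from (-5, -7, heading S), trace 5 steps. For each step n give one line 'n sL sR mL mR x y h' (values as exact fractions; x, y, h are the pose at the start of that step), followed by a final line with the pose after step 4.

0 8/17 200/617 -3236/10489 4168/10489 -5 -7 S
1 20/29 100/229 -3130/6641 3740/6641 -5 -8 E
2 40/89 40/53 -340/4717 2840/4717 -4 -8 N
3 10/29 25/53 -335/3074 1255/3074 -4 -7 W
4 8/17 200/617 -3236/10489 4168/10489 -5 -7 S
final -5 -8 E

n=0: pose=(-5,-7,S); sL=8/17, sR=200/617; mL=-3236/10489, mR=4168/10489; mL+mR=932/10489 → advance +1; mR−mL=12/17 → turn +1·90°
n=1: pose=(-5,-8,E); sL=20/29, sR=100/229; mL=-3130/6641, mR=3740/6641; mL+mR=610/6641 → advance +1; mR−mL=30/29 → turn +1·90°
n=2: pose=(-4,-8,N); sL=40/89, sR=40/53; mL=-340/4717, mR=2840/4717; mL+mR=2500/4717 → advance +1; mR−mL=60/89 → turn +1·90°
n=3: pose=(-4,-7,W); sL=10/29, sR=25/53; mL=-335/3074, mR=1255/3074; mL+mR=460/1537 → advance +1; mR−mL=15/29 → turn +1·90°
n=4: pose=(-5,-7,S); sL=8/17, sR=200/617; mL=-3236/10489, mR=4168/10489; mL+mR=932/10489 → advance +1; mR−mL=12/17 → turn +1·90°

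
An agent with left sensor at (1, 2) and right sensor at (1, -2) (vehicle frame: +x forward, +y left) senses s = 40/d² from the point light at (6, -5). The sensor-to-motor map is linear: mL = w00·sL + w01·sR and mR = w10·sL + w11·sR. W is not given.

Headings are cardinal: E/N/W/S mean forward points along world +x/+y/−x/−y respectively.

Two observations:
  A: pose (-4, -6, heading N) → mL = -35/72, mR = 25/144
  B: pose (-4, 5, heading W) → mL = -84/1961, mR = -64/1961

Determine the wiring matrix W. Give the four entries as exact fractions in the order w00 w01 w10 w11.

1/2 -1 -1/2 1/2

obs A: pose=(-4,-6,N) → sL=5/18, sR=5/8, mL=-35/72, mR=25/144
obs B: pose=(-4,5,W) → sL=8/37, sR=8/53, mL=-84/1961, mR=-64/1961
sensor matrix S = [[5/18, 5/8], [8/37, 8/53]]; det S = -1645/17649
solve [mL_A; mL_B] = S·[w00; w01] and [mR_A; mR_B] = S·[w10; w11]:
  w00 = 1/2, w01 = -1, w10 = -1/2, w11 = 1/2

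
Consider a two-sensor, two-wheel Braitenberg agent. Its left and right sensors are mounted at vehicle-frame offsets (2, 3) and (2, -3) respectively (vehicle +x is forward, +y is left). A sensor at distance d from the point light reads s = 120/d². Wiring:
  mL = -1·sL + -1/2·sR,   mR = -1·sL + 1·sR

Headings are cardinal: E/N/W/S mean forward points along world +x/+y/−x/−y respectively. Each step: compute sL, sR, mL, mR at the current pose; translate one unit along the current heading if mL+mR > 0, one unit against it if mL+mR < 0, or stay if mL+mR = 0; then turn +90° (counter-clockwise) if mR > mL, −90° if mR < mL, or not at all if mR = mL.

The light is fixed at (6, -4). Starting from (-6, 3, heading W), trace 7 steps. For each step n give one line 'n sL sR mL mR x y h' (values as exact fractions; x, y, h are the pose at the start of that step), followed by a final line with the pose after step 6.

0 30/53 15/37 -3015/3922 -315/1961 -6 3 W
1 120/89 120/221 -31860/19669 -15840/19669 -5 3 S
2 60/101 60/53 -6210/5353 2880/5353 -5 4 E
3 24/65 120/181 -8244/11765 3456/11765 -6 4 N
4 30/53 15/37 -3015/3922 -315/1961 -6 3 W
5 120/89 120/221 -31860/19669 -15840/19669 -5 3 S
6 60/101 60/53 -6210/5353 2880/5353 -5 4 E
final -6 4 N

n=0: pose=(-6,3,W); sL=30/53, sR=15/37; mL=-3015/3922, mR=-315/1961; mL+mR=-3645/3922 → advance -1; mR−mL=45/74 → turn +1·90°
n=1: pose=(-5,3,S); sL=120/89, sR=120/221; mL=-31860/19669, mR=-15840/19669; mL+mR=-47700/19669 → advance -1; mR−mL=180/221 → turn +1·90°
n=2: pose=(-5,4,E); sL=60/101, sR=60/53; mL=-6210/5353, mR=2880/5353; mL+mR=-3330/5353 → advance -1; mR−mL=90/53 → turn +1·90°
n=3: pose=(-6,4,N); sL=24/65, sR=120/181; mL=-8244/11765, mR=3456/11765; mL+mR=-4788/11765 → advance -1; mR−mL=180/181 → turn +1·90°
n=4: pose=(-6,3,W); sL=30/53, sR=15/37; mL=-3015/3922, mR=-315/1961; mL+mR=-3645/3922 → advance -1; mR−mL=45/74 → turn +1·90°
n=5: pose=(-5,3,S); sL=120/89, sR=120/221; mL=-31860/19669, mR=-15840/19669; mL+mR=-47700/19669 → advance -1; mR−mL=180/221 → turn +1·90°
n=6: pose=(-5,4,E); sL=60/101, sR=60/53; mL=-6210/5353, mR=2880/5353; mL+mR=-3330/5353 → advance -1; mR−mL=90/53 → turn +1·90°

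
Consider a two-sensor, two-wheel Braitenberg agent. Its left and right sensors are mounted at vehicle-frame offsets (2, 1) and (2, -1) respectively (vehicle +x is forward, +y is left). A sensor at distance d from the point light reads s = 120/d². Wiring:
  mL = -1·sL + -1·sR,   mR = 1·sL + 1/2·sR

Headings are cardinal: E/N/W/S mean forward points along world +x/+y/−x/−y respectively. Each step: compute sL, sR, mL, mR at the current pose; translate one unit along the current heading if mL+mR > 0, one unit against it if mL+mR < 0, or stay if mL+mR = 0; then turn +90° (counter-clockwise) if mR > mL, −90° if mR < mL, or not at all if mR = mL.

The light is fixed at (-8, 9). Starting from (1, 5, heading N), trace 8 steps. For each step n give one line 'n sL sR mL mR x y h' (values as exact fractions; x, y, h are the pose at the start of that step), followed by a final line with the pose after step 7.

0 30/17 15/13 -645/221 1035/442 1 5 N
1 24/17 24/13 -720/221 516/221 1 4 W
2 12/17 12/13 -360/221 258/221 2 4 S
3 40/51 120/169 -12880/8619 9820/8619 2 5 E
4 30/17 15/13 -645/221 1035/442 1 5 N
5 24/17 24/13 -720/221 516/221 1 4 W
6 12/17 12/13 -360/221 258/221 2 4 S
7 40/51 120/169 -12880/8619 9820/8619 2 5 E
final 1 5 N

n=0: pose=(1,5,N); sL=30/17, sR=15/13; mL=-645/221, mR=1035/442; mL+mR=-15/26 → advance -1; mR−mL=2325/442 → turn +1·90°
n=1: pose=(1,4,W); sL=24/17, sR=24/13; mL=-720/221, mR=516/221; mL+mR=-12/13 → advance -1; mR−mL=1236/221 → turn +1·90°
n=2: pose=(2,4,S); sL=12/17, sR=12/13; mL=-360/221, mR=258/221; mL+mR=-6/13 → advance -1; mR−mL=618/221 → turn +1·90°
n=3: pose=(2,5,E); sL=40/51, sR=120/169; mL=-12880/8619, mR=9820/8619; mL+mR=-60/169 → advance -1; mR−mL=22700/8619 → turn +1·90°
n=4: pose=(1,5,N); sL=30/17, sR=15/13; mL=-645/221, mR=1035/442; mL+mR=-15/26 → advance -1; mR−mL=2325/442 → turn +1·90°
n=5: pose=(1,4,W); sL=24/17, sR=24/13; mL=-720/221, mR=516/221; mL+mR=-12/13 → advance -1; mR−mL=1236/221 → turn +1·90°
n=6: pose=(2,4,S); sL=12/17, sR=12/13; mL=-360/221, mR=258/221; mL+mR=-6/13 → advance -1; mR−mL=618/221 → turn +1·90°
n=7: pose=(2,5,E); sL=40/51, sR=120/169; mL=-12880/8619, mR=9820/8619; mL+mR=-60/169 → advance -1; mR−mL=22700/8619 → turn +1·90°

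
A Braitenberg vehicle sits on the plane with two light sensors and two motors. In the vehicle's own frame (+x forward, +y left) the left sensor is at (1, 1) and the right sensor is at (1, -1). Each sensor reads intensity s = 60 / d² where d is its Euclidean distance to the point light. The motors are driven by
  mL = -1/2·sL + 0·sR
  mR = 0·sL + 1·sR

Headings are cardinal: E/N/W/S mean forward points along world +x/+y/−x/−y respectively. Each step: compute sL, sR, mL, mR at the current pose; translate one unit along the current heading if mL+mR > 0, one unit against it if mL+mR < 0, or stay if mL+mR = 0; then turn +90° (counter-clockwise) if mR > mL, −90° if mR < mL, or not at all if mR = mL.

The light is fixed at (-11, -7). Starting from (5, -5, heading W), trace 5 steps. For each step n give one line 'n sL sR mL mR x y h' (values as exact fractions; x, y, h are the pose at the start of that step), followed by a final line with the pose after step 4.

0 30/113 10/39 -15/113 10/39 5 -5 W
1 60/257 60/197 -30/257 60/197 4 -5 S
2 3/13 15/64 -3/26 15/64 4 -6 E
3 60/229 60/293 -30/229 60/293 5 -6 N
4 30/113 10/39 -15/113 10/39 5 -5 W
final 4 -5 S

n=0: pose=(5,-5,W); sL=30/113, sR=10/39; mL=-15/113, mR=10/39; mL+mR=545/4407 → advance +1; mR−mL=1715/4407 → turn +1·90°
n=1: pose=(4,-5,S); sL=60/257, sR=60/197; mL=-30/257, mR=60/197; mL+mR=9510/50629 → advance +1; mR−mL=21330/50629 → turn +1·90°
n=2: pose=(4,-6,E); sL=3/13, sR=15/64; mL=-3/26, mR=15/64; mL+mR=99/832 → advance +1; mR−mL=291/832 → turn +1·90°
n=3: pose=(5,-6,N); sL=60/229, sR=60/293; mL=-30/229, mR=60/293; mL+mR=4950/67097 → advance +1; mR−mL=22530/67097 → turn +1·90°
n=4: pose=(5,-5,W); sL=30/113, sR=10/39; mL=-15/113, mR=10/39; mL+mR=545/4407 → advance +1; mR−mL=1715/4407 → turn +1·90°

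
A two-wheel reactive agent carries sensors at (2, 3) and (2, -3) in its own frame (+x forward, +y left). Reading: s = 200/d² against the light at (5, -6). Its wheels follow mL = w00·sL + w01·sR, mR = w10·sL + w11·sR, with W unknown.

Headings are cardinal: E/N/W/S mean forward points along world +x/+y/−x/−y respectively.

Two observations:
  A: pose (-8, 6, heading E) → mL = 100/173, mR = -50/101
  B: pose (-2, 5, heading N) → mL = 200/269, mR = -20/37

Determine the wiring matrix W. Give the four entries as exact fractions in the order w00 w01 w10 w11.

1 0 0 -1/2

obs A: pose=(-8,6,E) → sL=100/173, sR=100/101, mL=100/173, mR=-50/101
obs B: pose=(-2,5,N) → sL=200/269, sR=40/37, mL=200/269, mR=-20/37
sensor matrix S = [[100/173, 100/101], [200/269, 40/37]]; det S = -19344000/173908769
solve [mL_A; mL_B] = S·[w00; w01] and [mR_A; mR_B] = S·[w10; w11]:
  w00 = 1, w01 = 0, w10 = 0, w11 = -1/2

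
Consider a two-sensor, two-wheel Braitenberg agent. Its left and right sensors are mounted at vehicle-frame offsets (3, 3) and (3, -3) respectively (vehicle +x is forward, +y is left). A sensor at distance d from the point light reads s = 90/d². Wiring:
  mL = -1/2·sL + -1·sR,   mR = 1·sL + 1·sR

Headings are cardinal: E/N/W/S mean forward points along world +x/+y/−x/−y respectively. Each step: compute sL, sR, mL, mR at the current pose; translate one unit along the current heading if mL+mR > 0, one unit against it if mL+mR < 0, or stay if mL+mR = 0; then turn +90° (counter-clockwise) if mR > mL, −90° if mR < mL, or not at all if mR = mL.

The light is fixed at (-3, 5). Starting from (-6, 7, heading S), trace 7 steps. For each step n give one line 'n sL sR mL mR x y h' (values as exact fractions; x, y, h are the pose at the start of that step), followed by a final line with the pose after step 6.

n=0: pose=(-6,7,S); sL=90, sR=90/37; mL=-1755/37, mR=3420/37; mL+mR=45 → advance +1; mR−mL=5175/37 → turn +1·90°
n=1: pose=(-6,6,E); sL=45/8, sR=45/2; mL=-405/16, mR=225/8; mL+mR=45/16 → advance +1; mR−mL=855/16 → turn +1·90°
n=2: pose=(-5,6,N); sL=90/41, sR=90/17; mL=-4455/697, mR=5220/697; mL+mR=45/41 → advance +1; mR−mL=9675/697 → turn +1·90°
n=3: pose=(-5,7,W); sL=45/13, sR=9/5; mL=-459/130, mR=342/65; mL+mR=45/26 → advance +1; mR−mL=1143/130 → turn +1·90°
n=4: pose=(-6,7,S); sL=90, sR=90/37; mL=-1755/37, mR=3420/37; mL+mR=45 → advance +1; mR−mL=5175/37 → turn +1·90°
n=5: pose=(-6,6,E); sL=45/8, sR=45/2; mL=-405/16, mR=225/8; mL+mR=45/16 → advance +1; mR−mL=855/16 → turn +1·90°
n=6: pose=(-5,6,N); sL=90/41, sR=90/17; mL=-4455/697, mR=5220/697; mL+mR=45/41 → advance +1; mR−mL=9675/697 → turn +1·90°

0 90 90/37 -1755/37 3420/37 -6 7 S
1 45/8 45/2 -405/16 225/8 -6 6 E
2 90/41 90/17 -4455/697 5220/697 -5 6 N
3 45/13 9/5 -459/130 342/65 -5 7 W
4 90 90/37 -1755/37 3420/37 -6 7 S
5 45/8 45/2 -405/16 225/8 -6 6 E
6 90/41 90/17 -4455/697 5220/697 -5 6 N
final -5 7 W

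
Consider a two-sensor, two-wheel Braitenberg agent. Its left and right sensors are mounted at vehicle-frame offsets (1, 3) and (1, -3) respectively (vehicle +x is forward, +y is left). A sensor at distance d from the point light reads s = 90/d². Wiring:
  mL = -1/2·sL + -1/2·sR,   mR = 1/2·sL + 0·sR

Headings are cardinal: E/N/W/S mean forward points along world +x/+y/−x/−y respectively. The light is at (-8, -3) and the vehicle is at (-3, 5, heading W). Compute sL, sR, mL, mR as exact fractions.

left sensor world pos  = (-4, 2); dL² = 41
right sensor world pos = (-4, 8); dR² = 137
sL = 90/41 = 90/41
sR = 90/137 = 90/137
mL = -1/2·sL + -1/2·sR = -8010/5617
mR = 1/2·sL + 0·sR = 45/41

90/41 90/137 -8010/5617 45/41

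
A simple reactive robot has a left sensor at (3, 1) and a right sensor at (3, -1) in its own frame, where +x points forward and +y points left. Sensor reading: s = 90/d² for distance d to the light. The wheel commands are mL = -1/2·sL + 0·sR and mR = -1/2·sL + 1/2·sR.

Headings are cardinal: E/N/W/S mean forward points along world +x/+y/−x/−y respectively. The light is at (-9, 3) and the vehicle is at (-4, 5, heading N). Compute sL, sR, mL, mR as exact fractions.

90/41 90/61 -45/41 -900/2501

left sensor world pos  = (-5, 8); dL² = 41
right sensor world pos = (-3, 8); dR² = 61
sL = 90/41 = 90/41
sR = 90/61 = 90/61
mL = -1/2·sL + 0·sR = -45/41
mR = -1/2·sL + 1/2·sR = -900/2501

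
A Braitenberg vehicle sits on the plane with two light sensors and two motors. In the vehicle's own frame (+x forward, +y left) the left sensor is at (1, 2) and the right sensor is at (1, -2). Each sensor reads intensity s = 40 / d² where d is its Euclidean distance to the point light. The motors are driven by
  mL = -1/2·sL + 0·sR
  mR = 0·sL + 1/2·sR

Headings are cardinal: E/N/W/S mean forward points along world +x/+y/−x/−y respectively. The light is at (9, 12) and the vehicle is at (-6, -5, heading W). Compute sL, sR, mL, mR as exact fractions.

left sensor world pos  = (-7, -7); dL² = 617
right sensor world pos = (-7, -3); dR² = 481
sL = 40/617 = 40/617
sR = 40/481 = 40/481
mL = -1/2·sL + 0·sR = -20/617
mR = 0·sL + 1/2·sR = 20/481

40/617 40/481 -20/617 20/481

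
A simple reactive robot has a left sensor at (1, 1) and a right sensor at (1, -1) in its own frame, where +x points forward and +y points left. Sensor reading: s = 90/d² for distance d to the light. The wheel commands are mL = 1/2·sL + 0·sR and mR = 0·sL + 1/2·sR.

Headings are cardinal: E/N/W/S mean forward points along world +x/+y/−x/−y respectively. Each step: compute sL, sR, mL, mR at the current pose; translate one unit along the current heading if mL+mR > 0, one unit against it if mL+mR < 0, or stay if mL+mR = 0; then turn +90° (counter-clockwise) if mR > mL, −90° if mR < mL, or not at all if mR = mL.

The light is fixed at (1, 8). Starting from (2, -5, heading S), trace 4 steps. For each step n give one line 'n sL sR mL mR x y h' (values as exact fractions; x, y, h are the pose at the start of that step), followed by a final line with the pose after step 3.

0 9/20 45/98 9/40 45/196 2 -5 S
1 90/173 90/229 45/173 45/229 2 -6 E
2 5/13 45/113 5/26 45/226 3 -6 S
3 18/41 18/53 9/41 9/53 3 -7 E
final 4 -7 S

n=0: pose=(2,-5,S); sL=9/20, sR=45/98; mL=9/40, mR=45/196; mL+mR=891/1960 → advance +1; mR−mL=9/1960 → turn +1·90°
n=1: pose=(2,-6,E); sL=90/173, sR=90/229; mL=45/173, mR=45/229; mL+mR=18090/39617 → advance +1; mR−mL=-2520/39617 → turn -1·90°
n=2: pose=(3,-6,S); sL=5/13, sR=45/113; mL=5/26, mR=45/226; mL+mR=575/1469 → advance +1; mR−mL=10/1469 → turn +1·90°
n=3: pose=(3,-7,E); sL=18/41, sR=18/53; mL=9/41, mR=9/53; mL+mR=846/2173 → advance +1; mR−mL=-108/2173 → turn -1·90°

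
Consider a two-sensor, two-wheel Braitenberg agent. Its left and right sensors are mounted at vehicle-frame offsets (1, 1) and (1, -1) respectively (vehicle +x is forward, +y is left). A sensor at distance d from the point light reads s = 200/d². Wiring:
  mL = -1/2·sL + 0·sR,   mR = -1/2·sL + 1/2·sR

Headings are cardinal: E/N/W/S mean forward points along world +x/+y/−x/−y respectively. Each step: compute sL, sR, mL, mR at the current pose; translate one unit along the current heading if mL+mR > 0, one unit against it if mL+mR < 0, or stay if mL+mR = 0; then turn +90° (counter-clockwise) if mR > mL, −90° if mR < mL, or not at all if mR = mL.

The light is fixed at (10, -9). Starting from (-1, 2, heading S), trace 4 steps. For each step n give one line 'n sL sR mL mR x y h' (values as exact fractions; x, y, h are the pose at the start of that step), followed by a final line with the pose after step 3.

n=0: pose=(-1,2,S); sL=1, sR=50/61; mL=-1/2, mR=-11/122; mL+mR=-36/61 → advance -1; mR−mL=25/61 → turn +1·90°
n=1: pose=(-1,3,E); sL=200/269, sR=200/221; mL=-100/269, mR=4800/59449; mL+mR=-17300/59449 → advance -1; mR−mL=100/221 → turn +1·90°
n=2: pose=(-2,3,N); sL=100/169, sR=20/29; mL=-50/169, mR=240/4901; mL+mR=-1210/4901 → advance -1; mR−mL=10/29 → turn +1·90°
n=3: pose=(-2,2,W); sL=200/269, sR=200/313; mL=-100/269, mR=-4400/84197; mL+mR=-35700/84197 → advance -1; mR−mL=100/313 → turn +1·90°

0 1 50/61 -1/2 -11/122 -1 2 S
1 200/269 200/221 -100/269 4800/59449 -1 3 E
2 100/169 20/29 -50/169 240/4901 -2 3 N
3 200/269 200/313 -100/269 -4400/84197 -2 2 W
final -1 2 S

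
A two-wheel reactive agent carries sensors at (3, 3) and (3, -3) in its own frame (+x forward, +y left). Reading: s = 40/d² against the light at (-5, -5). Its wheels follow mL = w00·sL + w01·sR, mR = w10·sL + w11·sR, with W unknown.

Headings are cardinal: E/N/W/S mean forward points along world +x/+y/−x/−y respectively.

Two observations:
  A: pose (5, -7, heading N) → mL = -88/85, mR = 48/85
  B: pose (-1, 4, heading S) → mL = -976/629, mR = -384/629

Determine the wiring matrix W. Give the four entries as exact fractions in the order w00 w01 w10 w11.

-1 -1 1 -1

obs A: pose=(5,-7,N) → sL=4/5, sR=4/17, mL=-88/85, mR=48/85
obs B: pose=(-1,4,S) → sL=8/17, sR=40/37, mL=-976/629, mR=-384/629
sensor matrix S = [[4/5, 4/17], [8/17, 40/37]]; det S = 8064/10693
solve [mL_A; mL_B] = S·[w00; w01] and [mR_A; mR_B] = S·[w10; w11]:
  w00 = -1, w01 = -1, w10 = 1, w11 = -1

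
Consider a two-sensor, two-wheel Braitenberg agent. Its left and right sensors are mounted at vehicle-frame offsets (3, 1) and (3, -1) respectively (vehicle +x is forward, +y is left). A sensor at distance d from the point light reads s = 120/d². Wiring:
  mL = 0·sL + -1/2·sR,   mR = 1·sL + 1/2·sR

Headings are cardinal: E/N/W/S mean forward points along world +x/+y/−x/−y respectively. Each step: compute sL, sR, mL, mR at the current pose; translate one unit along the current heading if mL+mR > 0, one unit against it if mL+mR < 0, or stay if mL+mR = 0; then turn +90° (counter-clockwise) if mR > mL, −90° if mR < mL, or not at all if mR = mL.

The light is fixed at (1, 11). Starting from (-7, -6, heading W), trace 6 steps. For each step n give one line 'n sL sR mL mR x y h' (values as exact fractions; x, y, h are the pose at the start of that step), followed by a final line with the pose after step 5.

0 24/89 120/377 -60/377 14388/33553 -7 -6 W
1 15/58 6/25 -3/25 549/1450 -8 -6 S
2 24/65 120/397 -60/397 13428/25805 -8 -7 E
3 20/51 60/137 -30/137 4270/6987 -7 -7 N
4 24/89 120/377 -60/377 14388/33553 -7 -6 W
5 15/58 6/25 -3/25 549/1450 -8 -6 S
final -8 -7 E

n=0: pose=(-7,-6,W); sL=24/89, sR=120/377; mL=-60/377, mR=14388/33553; mL+mR=24/89 → advance +1; mR−mL=19728/33553 → turn +1·90°
n=1: pose=(-8,-6,S); sL=15/58, sR=6/25; mL=-3/25, mR=549/1450; mL+mR=15/58 → advance +1; mR−mL=723/1450 → turn +1·90°
n=2: pose=(-8,-7,E); sL=24/65, sR=120/397; mL=-60/397, mR=13428/25805; mL+mR=24/65 → advance +1; mR−mL=17328/25805 → turn +1·90°
n=3: pose=(-7,-7,N); sL=20/51, sR=60/137; mL=-30/137, mR=4270/6987; mL+mR=20/51 → advance +1; mR−mL=5800/6987 → turn +1·90°
n=4: pose=(-7,-6,W); sL=24/89, sR=120/377; mL=-60/377, mR=14388/33553; mL+mR=24/89 → advance +1; mR−mL=19728/33553 → turn +1·90°
n=5: pose=(-8,-6,S); sL=15/58, sR=6/25; mL=-3/25, mR=549/1450; mL+mR=15/58 → advance +1; mR−mL=723/1450 → turn +1·90°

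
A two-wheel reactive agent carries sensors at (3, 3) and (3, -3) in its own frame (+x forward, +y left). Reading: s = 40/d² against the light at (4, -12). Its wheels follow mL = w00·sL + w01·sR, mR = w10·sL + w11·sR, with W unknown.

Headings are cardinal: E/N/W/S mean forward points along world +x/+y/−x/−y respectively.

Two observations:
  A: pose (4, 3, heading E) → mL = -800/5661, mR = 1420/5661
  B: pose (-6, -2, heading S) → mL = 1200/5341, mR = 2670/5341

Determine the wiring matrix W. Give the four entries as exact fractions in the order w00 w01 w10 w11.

obs A: pose=(4,3,E) → sL=40/333, sR=40/153, mL=-800/5661, mR=1420/5661
obs B: pose=(-6,-2,S) → sL=20/49, sR=20/109, mL=1200/5341, mR=2670/5341
sensor matrix S = [[40/333, 40/153], [20/49, 20/109]]; det S = -2560000/30235401
solve [mL_A; mL_B] = S·[w00; w01] and [mR_A; mR_B] = S·[w10; w11]:
  w00 = 1, w01 = -1, w10 = 1, w11 = 1/2

1 -1 1 1/2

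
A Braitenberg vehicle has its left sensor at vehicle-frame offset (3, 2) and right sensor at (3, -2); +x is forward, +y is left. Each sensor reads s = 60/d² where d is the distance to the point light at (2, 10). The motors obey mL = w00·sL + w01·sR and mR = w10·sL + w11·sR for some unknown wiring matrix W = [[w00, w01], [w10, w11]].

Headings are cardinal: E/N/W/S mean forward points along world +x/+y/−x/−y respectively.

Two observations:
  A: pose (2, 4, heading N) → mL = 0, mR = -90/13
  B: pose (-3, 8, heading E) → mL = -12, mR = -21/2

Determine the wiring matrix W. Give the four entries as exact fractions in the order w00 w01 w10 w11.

-1 1 -1/2 -1

obs A: pose=(2,4,N) → sL=60/13, sR=60/13, mL=0, mR=-90/13
obs B: pose=(-3,8,E) → sL=15, sR=3, mL=-12, mR=-21/2
sensor matrix S = [[60/13, 60/13], [15, 3]]; det S = -720/13
solve [mL_A; mL_B] = S·[w00; w01] and [mR_A; mR_B] = S·[w10; w11]:
  w00 = -1, w01 = 1, w10 = -1/2, w11 = -1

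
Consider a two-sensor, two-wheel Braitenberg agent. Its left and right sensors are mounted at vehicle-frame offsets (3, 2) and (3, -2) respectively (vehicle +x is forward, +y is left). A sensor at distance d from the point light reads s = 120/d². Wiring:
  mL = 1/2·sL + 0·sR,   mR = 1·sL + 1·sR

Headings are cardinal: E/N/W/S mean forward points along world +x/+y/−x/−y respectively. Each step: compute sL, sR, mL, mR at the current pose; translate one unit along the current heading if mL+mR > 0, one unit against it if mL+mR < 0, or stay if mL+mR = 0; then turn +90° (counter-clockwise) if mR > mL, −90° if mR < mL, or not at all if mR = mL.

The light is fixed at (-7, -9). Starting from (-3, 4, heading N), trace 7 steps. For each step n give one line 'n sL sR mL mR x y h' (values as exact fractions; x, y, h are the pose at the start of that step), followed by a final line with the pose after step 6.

0 6/13 30/73 3/13 828/949 -3 4 N
1 24/29 120/257 12/29 9648/7453 -3 5 W
2 60/73 60/61 30/73 8040/4453 -4 5 S
3 40/87 120/157 20/87 16720/13659 -4 4 E
4 6/13 30/73 3/13 828/949 -3 4 N
5 24/29 120/257 12/29 9648/7453 -3 5 W
6 60/73 60/61 30/73 8040/4453 -4 5 S
final -4 4 E

n=0: pose=(-3,4,N); sL=6/13, sR=30/73; mL=3/13, mR=828/949; mL+mR=1047/949 → advance +1; mR−mL=609/949 → turn +1·90°
n=1: pose=(-3,5,W); sL=24/29, sR=120/257; mL=12/29, mR=9648/7453; mL+mR=12732/7453 → advance +1; mR−mL=6564/7453 → turn +1·90°
n=2: pose=(-4,5,S); sL=60/73, sR=60/61; mL=30/73, mR=8040/4453; mL+mR=9870/4453 → advance +1; mR−mL=6210/4453 → turn +1·90°
n=3: pose=(-4,4,E); sL=40/87, sR=120/157; mL=20/87, mR=16720/13659; mL+mR=6620/4553 → advance +1; mR−mL=13580/13659 → turn +1·90°
n=4: pose=(-3,4,N); sL=6/13, sR=30/73; mL=3/13, mR=828/949; mL+mR=1047/949 → advance +1; mR−mL=609/949 → turn +1·90°
n=5: pose=(-3,5,W); sL=24/29, sR=120/257; mL=12/29, mR=9648/7453; mL+mR=12732/7453 → advance +1; mR−mL=6564/7453 → turn +1·90°
n=6: pose=(-4,5,S); sL=60/73, sR=60/61; mL=30/73, mR=8040/4453; mL+mR=9870/4453 → advance +1; mR−mL=6210/4453 → turn +1·90°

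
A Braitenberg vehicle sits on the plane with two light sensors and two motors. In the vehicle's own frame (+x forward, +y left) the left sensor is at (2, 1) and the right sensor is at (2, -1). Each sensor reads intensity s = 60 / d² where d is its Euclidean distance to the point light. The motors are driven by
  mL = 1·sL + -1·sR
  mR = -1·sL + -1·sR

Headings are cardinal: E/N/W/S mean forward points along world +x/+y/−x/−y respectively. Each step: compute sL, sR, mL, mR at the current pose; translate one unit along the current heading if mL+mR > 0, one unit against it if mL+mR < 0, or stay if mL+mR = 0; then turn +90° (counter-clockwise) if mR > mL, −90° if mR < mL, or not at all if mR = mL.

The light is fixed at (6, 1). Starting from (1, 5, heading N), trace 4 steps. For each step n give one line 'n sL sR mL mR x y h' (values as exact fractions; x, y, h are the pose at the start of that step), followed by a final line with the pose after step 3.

0 5/6 15/13 -25/78 -155/78 1 5 N
1 12/5 60/13 -144/65 -456/65 1 4 E
2 30/13 6/5 72/65 -228/65 0 4 S
3 60/73 60/89 960/6497 -9720/6497 0 5 W
final 1 5 N

n=0: pose=(1,5,N); sL=5/6, sR=15/13; mL=-25/78, mR=-155/78; mL+mR=-30/13 → advance -1; mR−mL=-5/3 → turn -1·90°
n=1: pose=(1,4,E); sL=12/5, sR=60/13; mL=-144/65, mR=-456/65; mL+mR=-120/13 → advance -1; mR−mL=-24/5 → turn -1·90°
n=2: pose=(0,4,S); sL=30/13, sR=6/5; mL=72/65, mR=-228/65; mL+mR=-12/5 → advance -1; mR−mL=-60/13 → turn -1·90°
n=3: pose=(0,5,W); sL=60/73, sR=60/89; mL=960/6497, mR=-9720/6497; mL+mR=-120/89 → advance -1; mR−mL=-120/73 → turn -1·90°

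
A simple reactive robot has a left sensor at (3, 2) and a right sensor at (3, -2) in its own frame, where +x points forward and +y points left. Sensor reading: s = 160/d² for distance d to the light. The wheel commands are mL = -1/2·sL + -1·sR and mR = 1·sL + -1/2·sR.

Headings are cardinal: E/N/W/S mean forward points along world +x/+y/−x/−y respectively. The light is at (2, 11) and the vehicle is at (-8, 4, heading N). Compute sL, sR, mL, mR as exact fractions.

left sensor world pos  = (-10, 7); dL² = 160
right sensor world pos = (-6, 7); dR² = 80
sL = 160/160 = 1
sR = 160/80 = 2
mL = -1/2·sL + -1·sR = -5/2
mR = 1·sL + -1/2·sR = 0

1 2 -5/2 0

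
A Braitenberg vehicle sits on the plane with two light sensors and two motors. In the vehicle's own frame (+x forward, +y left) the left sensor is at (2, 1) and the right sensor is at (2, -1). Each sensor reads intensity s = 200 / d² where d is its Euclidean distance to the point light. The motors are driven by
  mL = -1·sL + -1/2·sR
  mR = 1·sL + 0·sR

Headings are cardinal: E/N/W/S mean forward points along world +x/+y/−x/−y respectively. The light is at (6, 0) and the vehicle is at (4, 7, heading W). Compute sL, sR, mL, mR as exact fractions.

50/13 5/2 -265/52 50/13

left sensor world pos  = (2, 6); dL² = 52
right sensor world pos = (2, 8); dR² = 80
sL = 200/52 = 50/13
sR = 200/80 = 5/2
mL = -1·sL + -1/2·sR = -265/52
mR = 1·sL + 0·sR = 50/13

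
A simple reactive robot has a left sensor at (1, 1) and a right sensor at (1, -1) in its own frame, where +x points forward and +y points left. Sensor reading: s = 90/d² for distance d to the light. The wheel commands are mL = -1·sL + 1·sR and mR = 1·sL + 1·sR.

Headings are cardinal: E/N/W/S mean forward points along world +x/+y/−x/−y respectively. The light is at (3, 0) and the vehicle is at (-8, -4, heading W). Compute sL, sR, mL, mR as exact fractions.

90/169 10/17 160/2873 3220/2873

left sensor world pos  = (-9, -5); dL² = 169
right sensor world pos = (-9, -3); dR² = 153
sL = 90/169 = 90/169
sR = 90/153 = 10/17
mL = -1·sL + 1·sR = 160/2873
mR = 1·sL + 1·sR = 3220/2873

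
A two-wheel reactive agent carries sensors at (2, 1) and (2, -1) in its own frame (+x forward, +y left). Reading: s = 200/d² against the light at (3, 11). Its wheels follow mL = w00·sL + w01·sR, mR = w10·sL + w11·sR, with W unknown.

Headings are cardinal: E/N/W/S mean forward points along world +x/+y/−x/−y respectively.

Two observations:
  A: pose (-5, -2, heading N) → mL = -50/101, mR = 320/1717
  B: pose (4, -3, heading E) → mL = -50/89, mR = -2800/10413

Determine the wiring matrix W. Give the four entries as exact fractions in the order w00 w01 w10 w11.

-1/2 0 -1 1

obs A: pose=(-5,-2,N) → sL=100/101, sR=20/17, mL=-50/101, mR=320/1717
obs B: pose=(4,-3,E) → sL=100/89, sR=100/117, mL=-50/89, mR=-2800/10413
sensor matrix S = [[100/101, 20/17], [100/89, 100/117]]; det S = -8504000/17879121
solve [mL_A; mL_B] = S·[w00; w01] and [mR_A; mR_B] = S·[w10; w11]:
  w00 = -1/2, w01 = 0, w10 = -1, w11 = 1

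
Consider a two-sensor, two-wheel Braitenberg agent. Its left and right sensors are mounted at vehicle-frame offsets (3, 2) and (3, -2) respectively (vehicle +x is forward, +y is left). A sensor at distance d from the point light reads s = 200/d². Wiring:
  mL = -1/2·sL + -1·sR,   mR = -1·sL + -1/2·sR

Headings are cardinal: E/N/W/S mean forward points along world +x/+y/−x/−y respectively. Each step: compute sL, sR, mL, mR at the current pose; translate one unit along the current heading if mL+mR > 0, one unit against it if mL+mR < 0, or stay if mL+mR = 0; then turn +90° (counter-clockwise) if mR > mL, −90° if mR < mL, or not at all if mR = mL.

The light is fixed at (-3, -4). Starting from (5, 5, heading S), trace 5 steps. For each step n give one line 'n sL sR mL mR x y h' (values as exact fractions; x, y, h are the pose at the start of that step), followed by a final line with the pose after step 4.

0 25/17 25/9 -1075/306 -875/306 5 5 S
1 40/53 40/37 -2860/1961 -2540/1961 5 6 E
2 100/97 4/5 -638/485 -694/485 4 6 N
3 200/221 200/149 -59100/32929 -51900/32929 4 5 E
4 5/4 25/26 -165/104 -45/26 3 5 N
final 3 4 E

n=0: pose=(5,5,S); sL=25/17, sR=25/9; mL=-1075/306, mR=-875/306; mL+mR=-325/51 → advance -1; mR−mL=100/153 → turn +1·90°
n=1: pose=(5,6,E); sL=40/53, sR=40/37; mL=-2860/1961, mR=-2540/1961; mL+mR=-5400/1961 → advance -1; mR−mL=320/1961 → turn +1·90°
n=2: pose=(4,6,N); sL=100/97, sR=4/5; mL=-638/485, mR=-694/485; mL+mR=-1332/485 → advance -1; mR−mL=-56/485 → turn -1·90°
n=3: pose=(4,5,E); sL=200/221, sR=200/149; mL=-59100/32929, mR=-51900/32929; mL+mR=-111000/32929 → advance -1; mR−mL=7200/32929 → turn +1·90°
n=4: pose=(3,5,N); sL=5/4, sR=25/26; mL=-165/104, mR=-45/26; mL+mR=-345/104 → advance -1; mR−mL=-15/104 → turn -1·90°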